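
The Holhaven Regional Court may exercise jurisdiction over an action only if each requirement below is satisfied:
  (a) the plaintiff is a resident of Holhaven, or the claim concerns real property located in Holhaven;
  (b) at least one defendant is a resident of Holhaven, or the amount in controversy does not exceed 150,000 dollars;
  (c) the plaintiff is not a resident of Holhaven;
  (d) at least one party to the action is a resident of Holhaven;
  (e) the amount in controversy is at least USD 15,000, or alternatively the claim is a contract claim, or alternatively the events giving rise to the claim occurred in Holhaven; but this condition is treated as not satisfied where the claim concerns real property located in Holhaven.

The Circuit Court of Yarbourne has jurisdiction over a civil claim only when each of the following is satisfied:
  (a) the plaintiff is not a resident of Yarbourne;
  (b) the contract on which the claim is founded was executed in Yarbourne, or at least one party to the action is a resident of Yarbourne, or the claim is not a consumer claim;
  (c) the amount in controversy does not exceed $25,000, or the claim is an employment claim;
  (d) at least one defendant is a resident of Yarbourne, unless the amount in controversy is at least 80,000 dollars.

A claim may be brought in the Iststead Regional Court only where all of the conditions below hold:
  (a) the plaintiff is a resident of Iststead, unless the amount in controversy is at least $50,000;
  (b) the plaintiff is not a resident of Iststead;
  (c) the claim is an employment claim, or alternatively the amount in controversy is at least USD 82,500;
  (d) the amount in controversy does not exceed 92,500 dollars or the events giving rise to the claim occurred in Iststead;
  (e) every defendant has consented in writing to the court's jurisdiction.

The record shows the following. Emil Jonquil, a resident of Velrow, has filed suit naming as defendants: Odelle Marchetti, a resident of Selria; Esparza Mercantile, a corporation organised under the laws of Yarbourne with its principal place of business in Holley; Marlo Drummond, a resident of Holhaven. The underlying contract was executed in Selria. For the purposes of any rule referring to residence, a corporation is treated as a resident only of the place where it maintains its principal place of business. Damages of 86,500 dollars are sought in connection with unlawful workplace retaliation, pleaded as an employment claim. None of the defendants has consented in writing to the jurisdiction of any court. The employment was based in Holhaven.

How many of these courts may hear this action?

The Holhaven Regional Court:
  (a) The plaintiff resides in Velrow, not Holhaven; the claim does not concern real property — every alternative fails. Not met.
  (b) Marlo Drummond resides in Holhaven, so one alternative holds. Satisfied.
  (c) The plaintiff resides in Velrow, which is not Holhaven. Met.
  (d) Marlo Drummond resides in Holhaven. Satisfied.
  (e) The amount in controversy is $86,500, which meets the 15,000 dollars floor, so one alternative holds. The exception is not triggered, since the claim does not concern real property. Satisfied.
  → The court lacks jurisdiction.
The Circuit Court of Yarbourne:
  (a) The plaintiff resides in Velrow, which is not Yarbourne. Met.
  (b) The claim is an employment claim, not a consumer claim, which satisfies one of the alternatives. Met.
  (c) The claim is an employment claim, so one alternative holds. Condition met.
  (d) No defendant resides in Yarbourne (they reside in Selria, Holley, Holhaven). But the amount in controversy is USD 86,500, which meets the USD 80,000 floor, and the 'unless' clause therefore excuses the requirement. Satisfied.
  → Every requirement is satisfied — jurisdiction.
The Iststead Regional Court:
  (a) The plaintiff resides in Velrow, not Iststead. The proviso rescues it, though: the amount in controversy is USD 86,500, which meets the USD 50,000 floor. Met.
  (b) The plaintiff resides in Velrow, which is not Iststead. Met.
  (c) The claim is an employment claim, so one alternative holds. Met.
  (d) The amount in controversy is $86,500, within the 92,500 dollars ceiling — that alternative is enough. Satisfied.
  (e) No such written consent has been filed. Condition not met.
  → No jurisdiction.
Courts with jurisdiction: the Circuit Court of Yarbourne — 1 in total.

1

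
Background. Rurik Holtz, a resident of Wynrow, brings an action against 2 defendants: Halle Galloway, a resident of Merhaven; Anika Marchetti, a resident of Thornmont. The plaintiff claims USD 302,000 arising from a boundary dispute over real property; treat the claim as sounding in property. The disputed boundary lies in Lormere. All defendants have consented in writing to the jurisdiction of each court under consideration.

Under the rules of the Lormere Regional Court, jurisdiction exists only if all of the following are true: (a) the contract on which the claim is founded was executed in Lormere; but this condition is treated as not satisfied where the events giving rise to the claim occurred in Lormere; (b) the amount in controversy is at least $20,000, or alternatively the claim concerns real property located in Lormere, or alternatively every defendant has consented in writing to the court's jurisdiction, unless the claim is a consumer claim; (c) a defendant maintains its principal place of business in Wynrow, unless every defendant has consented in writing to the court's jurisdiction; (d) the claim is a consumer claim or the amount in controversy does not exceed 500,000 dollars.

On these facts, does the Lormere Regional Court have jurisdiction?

The Lormere Regional Court:
  (a) No contract (and hence no place of execution) is alleged. Fails.
  (b) The amount in controversy is USD 302,000, which meets the $20,000 floor, so one alternative holds. Met.
  (c) No defendant is a corporation. The proviso rescues it, though: every defendant has filed written consent. Satisfied.
  (d) The amount in controversy is $302,000, within the USD 500,000 ceiling, which satisfies one of the alternatives. Met.
  → The court lacks jurisdiction.

No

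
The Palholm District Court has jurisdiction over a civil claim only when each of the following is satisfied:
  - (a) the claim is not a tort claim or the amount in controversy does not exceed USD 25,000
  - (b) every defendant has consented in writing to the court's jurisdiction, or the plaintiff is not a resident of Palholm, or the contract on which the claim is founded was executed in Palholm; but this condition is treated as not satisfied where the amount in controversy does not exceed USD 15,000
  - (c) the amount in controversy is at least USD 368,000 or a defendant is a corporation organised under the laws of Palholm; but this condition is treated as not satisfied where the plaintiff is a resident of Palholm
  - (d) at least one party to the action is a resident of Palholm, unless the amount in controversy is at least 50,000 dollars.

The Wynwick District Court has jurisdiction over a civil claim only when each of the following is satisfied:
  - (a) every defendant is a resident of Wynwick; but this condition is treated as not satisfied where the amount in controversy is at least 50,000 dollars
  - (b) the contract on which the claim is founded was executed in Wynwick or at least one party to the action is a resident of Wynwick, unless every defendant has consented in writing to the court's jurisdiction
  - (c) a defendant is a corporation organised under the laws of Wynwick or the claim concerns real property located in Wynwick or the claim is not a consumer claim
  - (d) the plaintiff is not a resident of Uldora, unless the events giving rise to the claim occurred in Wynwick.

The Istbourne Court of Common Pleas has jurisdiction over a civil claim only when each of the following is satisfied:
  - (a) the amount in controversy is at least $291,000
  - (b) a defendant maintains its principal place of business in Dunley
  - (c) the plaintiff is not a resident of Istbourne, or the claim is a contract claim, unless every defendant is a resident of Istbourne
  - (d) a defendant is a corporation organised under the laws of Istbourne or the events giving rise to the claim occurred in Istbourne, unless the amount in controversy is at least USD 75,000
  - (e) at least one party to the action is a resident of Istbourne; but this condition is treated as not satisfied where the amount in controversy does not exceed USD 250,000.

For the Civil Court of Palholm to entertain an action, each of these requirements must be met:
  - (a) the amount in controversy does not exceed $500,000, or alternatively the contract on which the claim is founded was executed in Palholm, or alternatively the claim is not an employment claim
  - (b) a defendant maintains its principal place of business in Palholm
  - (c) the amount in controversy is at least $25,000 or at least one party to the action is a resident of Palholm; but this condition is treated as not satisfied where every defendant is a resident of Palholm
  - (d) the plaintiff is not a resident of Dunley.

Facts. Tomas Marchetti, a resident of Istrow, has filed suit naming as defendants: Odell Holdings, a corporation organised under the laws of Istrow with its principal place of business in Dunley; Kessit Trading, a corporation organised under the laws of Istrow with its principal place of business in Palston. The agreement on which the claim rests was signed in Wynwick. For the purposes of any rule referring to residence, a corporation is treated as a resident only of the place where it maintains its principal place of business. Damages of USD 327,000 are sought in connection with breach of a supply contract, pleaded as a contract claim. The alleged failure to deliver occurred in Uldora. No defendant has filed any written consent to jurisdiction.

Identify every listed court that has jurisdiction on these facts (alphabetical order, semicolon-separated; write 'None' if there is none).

The Palholm District Court:
  (a) The claim is a contract claim, not a tort claim, so one alternative holds. Satisfied.
  (b) The plaintiff resides in Istrow, which is not Palholm — that alternative is enough. And the carve-out is inapplicable — the amount in controversy is $327,000, above the $15,000 ceiling. Condition met.
  (c) The amount in controversy is $327,000, below the 368,000 dollars floor; the corporate defendant(s) are organised in Istrow, not Palholm — none of the alternatives is met. Condition not met.
  (d) No party resides in Palholm. But the amount in controversy is 327,000 dollars, which meets the USD 50,000 floor, and the 'unless' clause therefore excuses the requirement. Met.
  → At least one condition fails; no jurisdiction.
The Wynwick District Court:
  (a) The defendants reside as follows — Odell Holdings in Dunley, Kessit Trading in Palston — not all in Wynwick. Not met.
  (b) The contract was executed in Wynwick — that alternative is enough. Condition met.
  (c) The claim is a contract claim, not a consumer claim, so one alternative holds. Condition met.
  (d) The plaintiff resides in Istrow, which is not Uldora. Condition met.
  → At least one condition fails; no jurisdiction.
The Istbourne Court of Common Pleas:
  (a) The amount in controversy is 327,000 dollars, which meets the $291,000 floor. Condition met.
  (b) Odell Holdings has its principal place of business in Dunley. Met.
  (c) The plaintiff resides in Istrow, which is not Istbourne, so one alternative holds. Met.
  (d) The corporate defendant(s) are organised in Istrow, not Istbourne; the operative events occurred in Uldora, not Istbourne — no alternative holds. However, the amount in controversy is USD 327,000, which meets the USD 75,000 floor, so the 'unless' proviso supplies this condition. Condition met.
  (e) No party resides in Istbourne. Condition not met.
  → Not every requirement is met — no jurisdiction.
The Civil Court of Palholm:
  (a) The amount in controversy is $327,000, within the USD 500,000 ceiling, so one alternative holds. Met.
  (b) The corporate defendant(s) have their principal place of business in Dunley, Palston, not Palholm. Not satisfied.
  (c) The amount in controversy is USD 327,000, which meets the USD 25,000 floor, which satisfies one of the alternatives. And the carve-out is inapplicable — the defendants reside as follows — Odell Holdings in Dunley, Kessit Trading in Palston — not all in Palholm. Met.
  (d) The plaintiff resides in Istrow, which is not Dunley. Met.
  → No jurisdiction.

None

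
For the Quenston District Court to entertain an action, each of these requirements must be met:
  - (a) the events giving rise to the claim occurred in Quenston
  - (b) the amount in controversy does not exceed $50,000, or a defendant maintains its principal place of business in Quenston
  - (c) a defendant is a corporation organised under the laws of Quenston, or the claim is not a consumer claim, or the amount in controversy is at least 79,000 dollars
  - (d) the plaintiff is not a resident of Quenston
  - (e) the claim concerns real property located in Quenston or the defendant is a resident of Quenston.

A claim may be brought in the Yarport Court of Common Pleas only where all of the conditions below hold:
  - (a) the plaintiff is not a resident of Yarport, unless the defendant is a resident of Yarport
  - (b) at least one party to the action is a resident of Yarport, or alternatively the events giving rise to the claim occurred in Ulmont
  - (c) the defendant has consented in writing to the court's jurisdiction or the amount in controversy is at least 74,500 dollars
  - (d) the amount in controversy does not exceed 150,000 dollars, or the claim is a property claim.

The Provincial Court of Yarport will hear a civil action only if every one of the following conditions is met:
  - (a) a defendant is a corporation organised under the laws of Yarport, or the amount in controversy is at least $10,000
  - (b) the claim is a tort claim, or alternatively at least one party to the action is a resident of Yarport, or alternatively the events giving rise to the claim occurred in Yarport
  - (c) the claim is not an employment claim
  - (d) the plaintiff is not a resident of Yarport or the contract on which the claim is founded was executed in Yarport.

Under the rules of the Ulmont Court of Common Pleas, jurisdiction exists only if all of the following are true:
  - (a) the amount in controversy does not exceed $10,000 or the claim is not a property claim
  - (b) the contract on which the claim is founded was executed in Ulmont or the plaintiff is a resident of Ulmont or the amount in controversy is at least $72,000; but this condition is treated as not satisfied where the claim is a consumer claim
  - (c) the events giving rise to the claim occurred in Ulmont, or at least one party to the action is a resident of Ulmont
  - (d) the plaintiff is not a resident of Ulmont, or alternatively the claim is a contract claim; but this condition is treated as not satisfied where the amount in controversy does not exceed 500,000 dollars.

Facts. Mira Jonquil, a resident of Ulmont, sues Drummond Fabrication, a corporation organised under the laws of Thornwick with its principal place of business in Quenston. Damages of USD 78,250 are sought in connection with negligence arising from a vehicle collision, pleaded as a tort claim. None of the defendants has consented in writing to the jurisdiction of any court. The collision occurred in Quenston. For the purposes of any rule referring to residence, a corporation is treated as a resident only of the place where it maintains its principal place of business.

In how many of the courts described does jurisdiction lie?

The Quenston District Court:
  (a) The operative events occurred in Quenston. Met.
  (b) Drummond Fabrication has its principal place of business in Quenston, which satisfies one of the alternatives. Met.
  (c) The claim is a tort claim, not a consumer claim, so one alternative holds. Satisfied.
  (d) The plaintiff resides in Ulmont, which is not Quenston. Condition met.
  (e) The defendant resides in Quenston — that alternative is enough. Satisfied.
  → Jurisdiction lies.
The Yarport Court of Common Pleas:
  (a) The plaintiff resides in Ulmont, which is not Yarport. Satisfied.
  (b) No party resides in Yarport; the operative events occurred in Quenston, not Ulmont — every alternative fails. Condition not met.
  (c) The amount in controversy is 78,250 dollars, which meets the $74,500 floor, so one alternative holds. Condition met.
  (d) The amount in controversy is $78,250, within the USD 150,000 ceiling, which satisfies one of the alternatives. Condition met.
  → The court lacks jurisdiction.
The Provincial Court of Yarport:
  (a) The amount in controversy is $78,250, which meets the USD 10,000 floor, so one alternative holds. Met.
  (b) The claim is a tort claim — that alternative is enough. Condition met.
  (c) The claim is a tort claim, not an employment claim. Satisfied.
  (d) The plaintiff resides in Ulmont, which is not Yarport — that alternative is enough. Satisfied.
  → All conditions met; jurisdiction exists.
The Ulmont Court of Common Pleas:
  (a) The claim is a tort claim, not a property claim, so one alternative holds. Condition met.
  (b) The plaintiff resides in Ulmont — that alternative is enough. The exception is not triggered, since the claim is a tort claim, not a consumer claim. Satisfied.
  (c) Mira Jonquil resides in Ulmont, so one alternative holds. Condition met.
  (d) The plaintiff resides in Ulmont; the claim is a tort claim, not a contract claim — none of the alternatives is met. Not satisfied.
  → Not every requirement is met — no jurisdiction.
Courts with jurisdiction: the Quenston District Court, the Provincial Court of Yarport — 2 in total.

2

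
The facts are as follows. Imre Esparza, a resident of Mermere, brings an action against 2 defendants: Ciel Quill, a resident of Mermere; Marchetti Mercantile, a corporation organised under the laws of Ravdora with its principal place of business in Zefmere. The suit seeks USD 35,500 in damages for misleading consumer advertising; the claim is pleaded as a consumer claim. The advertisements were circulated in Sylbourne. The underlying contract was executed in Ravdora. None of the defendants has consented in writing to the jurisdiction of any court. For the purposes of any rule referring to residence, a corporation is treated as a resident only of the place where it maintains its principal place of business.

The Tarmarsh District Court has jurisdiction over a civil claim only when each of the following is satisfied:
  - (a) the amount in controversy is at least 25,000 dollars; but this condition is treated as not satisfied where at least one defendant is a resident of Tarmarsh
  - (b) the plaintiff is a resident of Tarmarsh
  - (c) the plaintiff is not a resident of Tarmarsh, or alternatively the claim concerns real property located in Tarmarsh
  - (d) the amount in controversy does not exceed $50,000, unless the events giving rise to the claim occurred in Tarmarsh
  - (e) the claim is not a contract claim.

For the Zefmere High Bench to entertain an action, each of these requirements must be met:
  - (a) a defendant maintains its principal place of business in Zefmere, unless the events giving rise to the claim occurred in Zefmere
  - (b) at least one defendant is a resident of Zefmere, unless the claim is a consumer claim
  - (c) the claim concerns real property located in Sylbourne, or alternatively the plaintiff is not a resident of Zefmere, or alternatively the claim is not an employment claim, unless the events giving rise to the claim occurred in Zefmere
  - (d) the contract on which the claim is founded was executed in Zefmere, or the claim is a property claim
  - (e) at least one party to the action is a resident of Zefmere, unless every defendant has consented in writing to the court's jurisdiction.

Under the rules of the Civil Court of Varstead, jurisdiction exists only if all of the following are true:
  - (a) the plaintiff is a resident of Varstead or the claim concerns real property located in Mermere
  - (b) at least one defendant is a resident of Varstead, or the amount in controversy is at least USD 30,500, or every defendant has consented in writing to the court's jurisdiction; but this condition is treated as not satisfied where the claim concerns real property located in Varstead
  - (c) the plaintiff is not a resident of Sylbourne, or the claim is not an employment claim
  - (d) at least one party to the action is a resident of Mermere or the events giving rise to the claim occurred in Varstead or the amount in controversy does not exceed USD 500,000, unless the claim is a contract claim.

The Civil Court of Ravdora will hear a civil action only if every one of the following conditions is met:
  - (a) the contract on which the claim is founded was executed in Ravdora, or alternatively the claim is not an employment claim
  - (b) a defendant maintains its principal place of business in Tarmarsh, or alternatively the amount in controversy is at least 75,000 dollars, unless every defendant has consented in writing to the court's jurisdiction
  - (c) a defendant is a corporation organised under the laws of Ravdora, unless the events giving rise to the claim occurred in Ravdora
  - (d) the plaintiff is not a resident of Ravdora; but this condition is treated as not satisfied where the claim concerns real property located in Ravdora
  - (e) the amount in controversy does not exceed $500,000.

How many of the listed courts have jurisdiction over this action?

The Tarmarsh District Court:
  (a) The amount in controversy is USD 35,500, which meets the $25,000 floor. The exception is not triggered, since no defendant resides in Tarmarsh (they reside in Mermere, Zefmere). Condition met.
  (b) The plaintiff resides in Mermere, not Tarmarsh. Fails.
  (c) The plaintiff resides in Mermere, which is not Tarmarsh, which satisfies one of the alternatives. Met.
  (d) The amount in controversy is $35,500, within the 50,000 dollars ceiling. Condition met.
  (e) The claim is a consumer claim, not a contract claim. Met.
  → No jurisdiction.
The Zefmere High Bench:
  (a) Marchetti Mercantile has its principal place of business in Zefmere. Met.
  (b) Marchetti Mercantile resides in Zefmere. Satisfied.
  (c) The plaintiff resides in Mermere, which is not Zefmere — that alternative is enough. Condition met.
  (d) The contract was executed in Ravdora, not Zefmere; the claim is a consumer claim, not a property claim — no alternative holds. Fails.
  (e) Marchetti Mercantile resides in Zefmere. Satisfied.
  → The court lacks jurisdiction.
The Civil Court of Varstead:
  (a) The plaintiff resides in Mermere, not Varstead; the claim does not concern real property — none of the alternatives is met. Condition not met.
  (b) The amount in controversy is 35,500 dollars, which meets the $30,500 floor, so one alternative holds. And the carve-out is inapplicable — the claim does not concern real property. Condition met.
  (c) The plaintiff resides in Mermere, which is not Sylbourne — that alternative is enough. Met.
  (d) Imre Esparza resides in Mermere — that alternative is enough. Condition met.
  → No jurisdiction.
The Civil Court of Ravdora:
  (a) The contract was executed in Ravdora, which satisfies one of the alternatives. Satisfied.
  (b) The corporate defendant(s) have their principal place of business in Zefmere, not Tarmarsh; the amount in controversy is USD 35,500, below the $75,000 floor — none of the alternatives is met. And no such written consent has been filed, so the proviso does not save it. Fails.
  (c) Marchetti Mercantile is organised under the laws of Ravdora. Condition met.
  (d) The plaintiff resides in Mermere, which is not Ravdora. And the carve-out is inapplicable — the claim does not concern real property. Met.
  (e) The amount in controversy is USD 35,500, within the 500,000 dollars ceiling. Condition met.
  → No jurisdiction.
No court satisfies all of its conditions.

0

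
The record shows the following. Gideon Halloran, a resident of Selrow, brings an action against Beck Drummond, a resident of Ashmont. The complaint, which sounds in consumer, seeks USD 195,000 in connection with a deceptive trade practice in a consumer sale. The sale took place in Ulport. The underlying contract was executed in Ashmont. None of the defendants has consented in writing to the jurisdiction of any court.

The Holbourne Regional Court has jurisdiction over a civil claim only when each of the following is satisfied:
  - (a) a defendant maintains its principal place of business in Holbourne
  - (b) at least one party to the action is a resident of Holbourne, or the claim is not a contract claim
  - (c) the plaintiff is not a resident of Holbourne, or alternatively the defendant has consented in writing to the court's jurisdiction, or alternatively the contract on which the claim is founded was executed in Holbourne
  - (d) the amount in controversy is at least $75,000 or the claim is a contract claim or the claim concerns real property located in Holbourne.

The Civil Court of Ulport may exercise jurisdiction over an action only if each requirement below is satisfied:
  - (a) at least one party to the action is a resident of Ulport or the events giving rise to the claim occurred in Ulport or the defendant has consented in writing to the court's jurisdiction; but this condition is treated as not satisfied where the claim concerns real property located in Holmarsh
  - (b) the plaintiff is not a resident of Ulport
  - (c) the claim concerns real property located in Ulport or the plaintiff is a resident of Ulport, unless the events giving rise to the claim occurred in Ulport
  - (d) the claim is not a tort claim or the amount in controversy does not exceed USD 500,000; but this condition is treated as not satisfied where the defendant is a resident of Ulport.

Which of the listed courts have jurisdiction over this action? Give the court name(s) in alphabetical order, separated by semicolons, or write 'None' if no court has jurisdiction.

the Civil Court of Ulport

The Holbourne Regional Court:
  (a) No defendant is a corporation. Fails.
  (b) The claim is a consumer claim, not a contract claim, so this disjunct is met. Condition met.
  (c) The plaintiff resides in Selrow, which is not Holbourne, so this disjunct is met. Met.
  (d) The amount in controversy is USD 195,000, which meets the $75,000 floor, so this disjunct is met. Condition met.
  → Not every requirement is met — no jurisdiction.
The Civil Court of Ulport:
  (a) The operative events occurred in Ulport, so this disjunct is met. The exception is not triggered, since the claim does not concern real property. Met.
  (b) The plaintiff resides in Selrow, which is not Ulport. Met.
  (c) The claim does not concern real property; the plaintiff resides in Selrow, not Ulport — none of the alternatives is met. But the operative events occurred in Ulport, and the 'unless' clause therefore excuses the requirement. Condition met.
  (d) The claim is a consumer claim, not a tort claim — that alternative is enough. The carve-out does not apply: the defendant resides in Ashmont, not Ulport. Met.
  → All conditions met; jurisdiction exists.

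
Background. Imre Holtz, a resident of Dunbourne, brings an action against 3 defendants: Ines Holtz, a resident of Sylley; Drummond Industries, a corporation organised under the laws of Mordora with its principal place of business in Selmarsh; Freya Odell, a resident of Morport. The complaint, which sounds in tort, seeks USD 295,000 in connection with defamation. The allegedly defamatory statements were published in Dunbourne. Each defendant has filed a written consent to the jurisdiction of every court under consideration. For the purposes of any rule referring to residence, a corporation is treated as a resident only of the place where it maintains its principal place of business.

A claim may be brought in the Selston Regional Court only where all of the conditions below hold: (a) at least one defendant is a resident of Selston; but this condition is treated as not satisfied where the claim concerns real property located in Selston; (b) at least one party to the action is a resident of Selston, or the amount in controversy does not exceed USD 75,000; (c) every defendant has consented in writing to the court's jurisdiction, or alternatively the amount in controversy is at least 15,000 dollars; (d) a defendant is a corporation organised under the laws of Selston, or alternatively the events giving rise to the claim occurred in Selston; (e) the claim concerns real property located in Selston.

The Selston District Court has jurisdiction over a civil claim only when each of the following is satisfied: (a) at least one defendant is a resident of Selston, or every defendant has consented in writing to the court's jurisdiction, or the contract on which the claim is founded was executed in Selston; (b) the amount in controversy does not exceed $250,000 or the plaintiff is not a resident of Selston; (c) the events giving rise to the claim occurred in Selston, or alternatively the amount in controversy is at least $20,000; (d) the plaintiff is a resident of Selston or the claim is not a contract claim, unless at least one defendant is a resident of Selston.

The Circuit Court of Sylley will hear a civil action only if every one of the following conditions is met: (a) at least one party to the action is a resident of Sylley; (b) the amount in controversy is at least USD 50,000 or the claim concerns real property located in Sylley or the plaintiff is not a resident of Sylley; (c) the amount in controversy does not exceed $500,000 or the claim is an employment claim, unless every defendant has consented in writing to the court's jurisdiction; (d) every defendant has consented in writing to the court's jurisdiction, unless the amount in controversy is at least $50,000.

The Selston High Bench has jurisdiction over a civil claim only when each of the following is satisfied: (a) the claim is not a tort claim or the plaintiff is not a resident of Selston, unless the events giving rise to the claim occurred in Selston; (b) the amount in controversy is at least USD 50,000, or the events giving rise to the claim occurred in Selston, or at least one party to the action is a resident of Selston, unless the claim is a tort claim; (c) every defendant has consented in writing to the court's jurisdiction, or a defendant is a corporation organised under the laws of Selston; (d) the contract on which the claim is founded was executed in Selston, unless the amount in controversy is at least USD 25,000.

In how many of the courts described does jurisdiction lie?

The Selston Regional Court:
  (a) No defendant resides in Selston (they reside in Sylley, Selmarsh, Morport). Fails.
  (b) No party resides in Selston; the amount in controversy is 295,000 dollars, above the USD 75,000 ceiling — none of the alternatives is met. Condition not met.
  (c) Every defendant has filed written consent, which satisfies one of the alternatives. Met.
  (d) The corporate defendant(s) are organised in Mordora, not Selston; the operative events occurred in Dunbourne, not Selston — no alternative holds. Fails.
  (e) The claim does not concern real property. Condition not met.
  → No jurisdiction.
The Selston District Court:
  (a) Every defendant has filed written consent, which satisfies one of the alternatives. Condition met.
  (b) The plaintiff resides in Dunbourne, which is not Selston — that alternative is enough. Satisfied.
  (c) The amount in controversy is 295,000 dollars, which meets the 20,000 dollars floor, which satisfies one of the alternatives. Met.
  (d) The claim is a tort claim, not a contract claim, which satisfies one of the alternatives. Condition met.
  → Every requirement is satisfied — jurisdiction.
The Circuit Court of Sylley:
  (a) Ines Holtz resides in Sylley. Satisfied.
  (b) The amount in controversy is $295,000, which meets the 50,000 dollars floor, so one alternative holds. Condition met.
  (c) The amount in controversy is $295,000, within the $500,000 ceiling, which satisfies one of the alternatives. Met.
  (d) Every defendant has filed written consent. Condition met.
  → All conditions met; jurisdiction exists.
The Selston High Bench:
  (a) The plaintiff resides in Dunbourne, which is not Selston, so this disjunct is met. Met.
  (b) The amount in controversy is $295,000, which meets the USD 50,000 floor, which satisfies one of the alternatives. Met.
  (c) Every defendant has filed written consent, so one alternative holds. Condition met.
  (d) No contract (and hence no place of execution) is alleged. But the amount in controversy is USD 295,000, which meets the 25,000 dollars floor, and the 'unless' clause therefore excuses the requirement. Condition met.
  → The court has jurisdiction.
Courts with jurisdiction: the Selston District Court, the Circuit Court of Sylley, the Selston High Bench — 3 in total.

3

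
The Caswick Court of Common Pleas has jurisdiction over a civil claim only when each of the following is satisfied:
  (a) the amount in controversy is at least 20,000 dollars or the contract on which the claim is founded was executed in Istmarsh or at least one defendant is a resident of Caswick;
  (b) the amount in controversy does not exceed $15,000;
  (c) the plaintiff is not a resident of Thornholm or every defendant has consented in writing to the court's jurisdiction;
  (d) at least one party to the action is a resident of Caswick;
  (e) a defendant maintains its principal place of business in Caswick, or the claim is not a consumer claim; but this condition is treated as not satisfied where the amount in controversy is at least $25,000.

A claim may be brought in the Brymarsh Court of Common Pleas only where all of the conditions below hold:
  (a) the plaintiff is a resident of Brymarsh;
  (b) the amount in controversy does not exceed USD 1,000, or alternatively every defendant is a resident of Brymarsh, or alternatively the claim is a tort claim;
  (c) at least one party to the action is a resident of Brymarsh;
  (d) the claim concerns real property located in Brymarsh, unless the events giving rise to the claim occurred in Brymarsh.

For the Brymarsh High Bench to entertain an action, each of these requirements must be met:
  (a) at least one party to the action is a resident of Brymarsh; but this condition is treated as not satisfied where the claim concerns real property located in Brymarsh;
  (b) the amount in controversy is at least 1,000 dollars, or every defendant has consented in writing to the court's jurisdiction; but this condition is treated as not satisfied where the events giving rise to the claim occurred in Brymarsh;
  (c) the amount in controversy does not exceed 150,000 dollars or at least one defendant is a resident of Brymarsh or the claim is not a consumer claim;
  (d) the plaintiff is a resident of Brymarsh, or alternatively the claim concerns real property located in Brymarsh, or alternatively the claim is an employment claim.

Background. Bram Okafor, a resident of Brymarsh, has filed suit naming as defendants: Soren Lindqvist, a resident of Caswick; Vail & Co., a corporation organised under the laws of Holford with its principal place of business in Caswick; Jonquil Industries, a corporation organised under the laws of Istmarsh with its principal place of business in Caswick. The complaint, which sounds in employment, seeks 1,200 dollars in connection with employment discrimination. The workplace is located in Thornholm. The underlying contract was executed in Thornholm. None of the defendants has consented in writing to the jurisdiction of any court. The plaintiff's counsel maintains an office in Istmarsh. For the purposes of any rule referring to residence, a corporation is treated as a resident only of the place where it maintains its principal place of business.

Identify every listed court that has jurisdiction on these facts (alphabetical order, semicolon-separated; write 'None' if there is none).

The Caswick Court of Common Pleas:
  (a) Soren Lindqvist resides in Caswick, so one alternative holds. Satisfied.
  (b) The amount in controversy is $1,200, within the USD 15,000 ceiling. Condition met.
  (c) The plaintiff resides in Brymarsh, which is not Thornholm — that alternative is enough. Condition met.
  (d) Soren Lindqvist resides in Caswick. Met.
  (e) Vail & Co. has its principal place of business in Caswick — that alternative is enough. And the carve-out is inapplicable — the amount in controversy is $1,200, below the $25,000 floor. Satisfied.
  → Every requirement is satisfied — jurisdiction.
The Brymarsh Court of Common Pleas:
  (a) The plaintiff resides in Brymarsh. Met.
  (b) The amount in controversy is 1,200 dollars, above the $1,000 ceiling; the defendants reside as follows — Soren Lindqvist in Caswick, Vail & Co. in Caswick, Jonquil Industries in Caswick — not all in Brymarsh; the claim is an employment claim, not a tort claim — none of the alternatives is met. Condition not met.
  (c) Bram Okafor resides in Brymarsh. Met.
  (d) The claim does not concern real property. And the operative events occurred in Thornholm, not Brymarsh, so the proviso does not save it. Fails.
  → At least one condition fails; no jurisdiction.
The Brymarsh High Bench:
  (a) Bram Okafor resides in Brymarsh. The carve-out does not apply: the claim does not concern real property. Satisfied.
  (b) The amount in controversy is 1,200 dollars, which meets the 1,000 dollars floor, so this disjunct is met. The exception is not triggered, since the operative events occurred in Thornholm, not Brymarsh. Condition met.
  (c) The amount in controversy is $1,200, within the $150,000 ceiling, so this disjunct is met. Condition met.
  (d) The plaintiff resides in Brymarsh, so this disjunct is met. Condition met.
  → All conditions met; jurisdiction exists.

the Brymarsh High Bench; the Caswick Court of Common Pleas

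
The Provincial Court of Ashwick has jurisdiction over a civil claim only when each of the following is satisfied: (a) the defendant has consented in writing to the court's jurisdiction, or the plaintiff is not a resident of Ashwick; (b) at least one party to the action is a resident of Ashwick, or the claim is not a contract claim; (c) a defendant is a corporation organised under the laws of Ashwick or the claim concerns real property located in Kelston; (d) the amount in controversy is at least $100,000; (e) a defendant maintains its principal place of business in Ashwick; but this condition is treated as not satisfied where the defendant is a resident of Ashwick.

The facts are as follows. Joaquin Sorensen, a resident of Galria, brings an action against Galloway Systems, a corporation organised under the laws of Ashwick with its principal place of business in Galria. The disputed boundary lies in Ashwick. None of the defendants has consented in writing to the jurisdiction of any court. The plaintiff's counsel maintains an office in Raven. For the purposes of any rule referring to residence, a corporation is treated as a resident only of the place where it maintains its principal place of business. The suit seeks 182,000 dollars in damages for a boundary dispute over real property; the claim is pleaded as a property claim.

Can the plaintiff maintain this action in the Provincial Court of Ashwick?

The Provincial Court of Ashwick:
  (a) The plaintiff resides in Galria, which is not Ashwick, which satisfies one of the alternatives. Condition met.
  (b) The claim is a property claim, not a contract claim, so this disjunct is met. Satisfied.
  (c) Galloway Systems is organised under the laws of Ashwick, so one alternative holds. Satisfied.
  (d) The amount in controversy is $182,000, which meets the USD 100,000 floor. Condition met.
  (e) The corporate defendant(s) have their principal place of business in Galria, not Ashwick. Fails.
  → No jurisdiction.

No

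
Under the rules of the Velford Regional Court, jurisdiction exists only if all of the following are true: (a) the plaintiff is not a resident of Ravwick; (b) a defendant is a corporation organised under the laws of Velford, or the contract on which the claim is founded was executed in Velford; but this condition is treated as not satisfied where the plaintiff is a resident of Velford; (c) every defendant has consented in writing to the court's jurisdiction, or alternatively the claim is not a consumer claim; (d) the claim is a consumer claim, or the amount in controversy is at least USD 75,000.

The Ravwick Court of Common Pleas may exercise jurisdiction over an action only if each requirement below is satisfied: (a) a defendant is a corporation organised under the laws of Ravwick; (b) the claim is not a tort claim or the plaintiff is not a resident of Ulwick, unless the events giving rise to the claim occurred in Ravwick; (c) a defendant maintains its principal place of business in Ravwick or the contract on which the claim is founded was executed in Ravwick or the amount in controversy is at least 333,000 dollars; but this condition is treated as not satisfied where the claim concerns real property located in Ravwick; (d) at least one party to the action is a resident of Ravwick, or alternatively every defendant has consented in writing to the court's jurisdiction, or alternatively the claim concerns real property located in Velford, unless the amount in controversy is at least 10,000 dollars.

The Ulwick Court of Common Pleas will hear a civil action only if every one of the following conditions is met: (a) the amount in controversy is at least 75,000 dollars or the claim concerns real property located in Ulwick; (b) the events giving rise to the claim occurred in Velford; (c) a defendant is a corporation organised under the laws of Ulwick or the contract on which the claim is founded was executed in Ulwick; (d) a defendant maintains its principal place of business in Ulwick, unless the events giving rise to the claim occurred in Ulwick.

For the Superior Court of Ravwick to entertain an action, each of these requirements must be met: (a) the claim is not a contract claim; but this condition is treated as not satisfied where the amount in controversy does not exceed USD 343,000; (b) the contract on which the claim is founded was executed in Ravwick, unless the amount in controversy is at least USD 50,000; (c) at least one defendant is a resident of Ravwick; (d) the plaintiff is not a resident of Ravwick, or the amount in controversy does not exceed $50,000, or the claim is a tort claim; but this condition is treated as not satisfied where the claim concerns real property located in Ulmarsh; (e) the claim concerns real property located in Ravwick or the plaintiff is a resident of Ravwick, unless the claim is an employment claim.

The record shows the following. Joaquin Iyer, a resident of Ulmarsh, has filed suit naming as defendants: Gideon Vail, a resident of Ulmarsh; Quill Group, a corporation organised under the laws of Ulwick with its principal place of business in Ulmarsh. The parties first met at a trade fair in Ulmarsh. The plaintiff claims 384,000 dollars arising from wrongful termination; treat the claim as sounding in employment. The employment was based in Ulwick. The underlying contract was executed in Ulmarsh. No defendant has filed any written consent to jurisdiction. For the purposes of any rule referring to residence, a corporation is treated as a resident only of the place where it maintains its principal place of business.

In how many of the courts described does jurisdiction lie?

0

The Velford Regional Court:
  (a) The plaintiff resides in Ulmarsh, which is not Ravwick. Condition met.
  (b) The corporate defendant(s) are organised in Ulwick, not Velford; the contract was executed in Ulmarsh, not Velford — no alternative holds. Not met.
  (c) The claim is an employment claim, not a consumer claim, so one alternative holds. Condition met.
  (d) The amount in controversy is USD 384,000, which meets the $75,000 floor — that alternative is enough. Satisfied.
  → No jurisdiction.
The Ravwick Court of Common Pleas:
  (a) The corporate defendant(s) are organised in Ulwick, not Ravwick. Condition not met.
  (b) The claim is an employment claim, not a tort claim, so one alternative holds. Satisfied.
  (c) The amount in controversy is 384,000 dollars, which meets the 333,000 dollars floor, which satisfies one of the alternatives. The exception is not triggered, since the claim does not concern real property. Met.
  (d) No party resides in Ravwick; no such written consent has been filed; the claim does not concern real property — no alternative holds. The proviso rescues it, though: the amount in controversy is 384,000 dollars, which meets the USD 10,000 floor. Met.
  → At least one condition fails; no jurisdiction.
The Ulwick Court of Common Pleas:
  (a) The amount in controversy is $384,000, which meets the $75,000 floor, so this disjunct is met. Satisfied.
  (b) The operative events occurred in Ulwick, not Velford. Not satisfied.
  (c) Quill Group is organised under the laws of Ulwick, so one alternative holds. Condition met.
  (d) The corporate defendant(s) have their principal place of business in Ulmarsh, not Ulwick. The proviso rescues it, though: the operative events occurred in Ulwick. Condition met.
  → The court lacks jurisdiction.
The Superior Court of Ravwick:
  (a) The claim is an employment claim, not a contract claim. The exception is not triggered, since the amount in controversy is 384,000 dollars, above the 343,000 dollars ceiling. Met.
  (b) The contract was executed in Ulmarsh, not Ravwick. But the amount in controversy is 384,000 dollars, which meets the $50,000 floor, and the 'unless' clause therefore excuses the requirement. Met.
  (c) No defendant resides in Ravwick (they reside in Ulmarsh, Ulmarsh). Not satisfied.
  (d) The plaintiff resides in Ulmarsh, which is not Ravwick, so this disjunct is met. And the carve-out is inapplicable — the claim does not concern real property. Satisfied.
  (e) The claim does not concern real property; the plaintiff resides in Ulmarsh, not Ravwick — none of the alternatives is met. However, the claim is an employment claim, so the 'unless' proviso supplies this condition. Met.
  → The court lacks jurisdiction.
No court satisfies all of its conditions.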